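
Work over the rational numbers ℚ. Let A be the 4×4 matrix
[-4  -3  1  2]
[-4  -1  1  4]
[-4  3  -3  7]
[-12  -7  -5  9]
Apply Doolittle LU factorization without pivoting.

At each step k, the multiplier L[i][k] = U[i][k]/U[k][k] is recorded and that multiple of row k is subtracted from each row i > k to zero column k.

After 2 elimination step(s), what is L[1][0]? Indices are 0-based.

[col 0] pivot -4
  R1 -= 1*R0 → (0, 2, 0, 2)  (L[1][0] := 1)
  R2 -= 1*R0 → (0, 6, -4, 5)  (L[2][0] := 1)
  R3 -= 3*R0 → (0, 2, -8, 3)  (L[3][0] := 3)
[col 1] pivot 2
  R2 -= 3*R1 → (0, 0, -4, -1)  (L[2][1] := 3)
  R3 -= 1*R1 → (0, 0, -8, 1)  (L[3][1] := 1)

L[1][0] = 1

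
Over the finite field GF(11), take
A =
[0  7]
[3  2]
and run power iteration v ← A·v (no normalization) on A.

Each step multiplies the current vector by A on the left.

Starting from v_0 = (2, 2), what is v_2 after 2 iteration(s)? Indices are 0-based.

v_0 = (2, 2).
v_1 = A·v_0 = (3, 10).
v_2 = A·v_1 = (4, 7).

v_2 = (4, 7)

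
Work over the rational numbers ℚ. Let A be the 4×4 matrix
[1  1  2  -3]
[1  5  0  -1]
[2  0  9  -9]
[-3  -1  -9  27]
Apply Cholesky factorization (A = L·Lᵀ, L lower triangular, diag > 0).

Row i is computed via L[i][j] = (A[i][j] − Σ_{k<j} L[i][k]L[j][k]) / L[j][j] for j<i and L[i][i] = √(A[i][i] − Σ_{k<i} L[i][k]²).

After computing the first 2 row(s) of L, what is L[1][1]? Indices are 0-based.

L[1][1] = 2

Step 1: L[0][0] = √(1) = 1.
  L[1][0] = (1) / L[0][0] = 1.
Step 2: L[1][1] = √(4) = 2.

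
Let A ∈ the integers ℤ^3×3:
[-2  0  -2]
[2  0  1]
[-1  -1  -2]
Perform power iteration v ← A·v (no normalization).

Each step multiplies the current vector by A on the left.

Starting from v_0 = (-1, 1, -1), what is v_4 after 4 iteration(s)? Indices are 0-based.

v_4 = (-92, 80, -29)

v_0 = (-1, 1, -1).
v_1 = A·v_0 = (4, -3, 2).
v_2 = A·v_1 = (-12, 10, -5).
v_3 = A·v_2 = (34, -29, 12).
v_4 = A·v_3 = (-92, 80, -29).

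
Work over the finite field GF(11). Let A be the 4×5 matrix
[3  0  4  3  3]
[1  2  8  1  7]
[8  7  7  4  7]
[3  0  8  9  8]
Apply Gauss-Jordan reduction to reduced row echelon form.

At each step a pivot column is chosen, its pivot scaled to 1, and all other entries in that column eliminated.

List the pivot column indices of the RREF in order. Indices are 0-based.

pivot columns: 0, 1, 2, 3

pivot(0,0)=3: scale R0 → (1, 0, 5, 1, 1)
  clear (1,0): R1 −= (1)R0 → (0, 2, 3, 0, 6)
  clear (2,0): R2 −= (8)R0 → (0, 7, 0, 7, 10)
  clear (3,0): R3 −= (3)R0 → (0, 0, 4, 6, 5)
pivot(1,1)=2: scale R1 → (0, 1, 7, 0, 3)
  clear (2,1): R2 −= (7)R1 → (0, 0, 6, 7, 0)
pivot(2,2)=6: scale R2 → (0, 0, 1, 3, 0)
  clear (0,2): R0 −= (5)R2 → (1, 0, 0, 8, 1)
  clear (1,2): R1 −= (7)R2 → (0, 1, 0, 1, 3)
  clear (3,2): R3 −= (4)R2 → (0, 0, 0, 5, 5)
pivot(3,3)=5: scale R3 → (0, 0, 0, 1, 1)
  clear (0,3): R0 −= (8)R3 → (1, 0, 0, 0, 4)
  clear (1,3): R1 −= (1)R3 → (0, 1, 0, 0, 2)
  clear (2,3): R2 −= (3)R3 → (0, 0, 1, 0, 8)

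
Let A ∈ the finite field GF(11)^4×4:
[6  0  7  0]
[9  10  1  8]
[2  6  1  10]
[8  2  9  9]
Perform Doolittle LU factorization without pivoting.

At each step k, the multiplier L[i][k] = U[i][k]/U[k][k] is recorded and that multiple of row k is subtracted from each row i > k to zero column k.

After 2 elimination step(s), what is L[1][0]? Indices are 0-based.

Step 1: pivot at (0,0) is 6.
  row1 ← row1 − (7)·row0  ⇒  L[1][0]=7, U row1=(0, 10, 7, 8)
  row2 ← row2 − (4)·row0  ⇒  L[2][0]=4, U row2=(0, 6, 6, 10)
  row3 ← row3 − (5)·row0  ⇒  L[3][0]=5, U row3=(0, 2, 7, 9)
Step 2: pivot at (1,1) is 10.
  row2 ← row2 − (5)·row1  ⇒  L[2][1]=5, U row2=(0, 0, 4, 3)
  row3 ← row3 − (9)·row1  ⇒  L[3][1]=9, U row3=(0, 0, 10, 3)

L[1][0] = 7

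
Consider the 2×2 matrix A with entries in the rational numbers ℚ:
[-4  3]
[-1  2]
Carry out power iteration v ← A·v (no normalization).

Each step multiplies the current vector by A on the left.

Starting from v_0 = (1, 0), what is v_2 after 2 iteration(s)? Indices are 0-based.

v_2 = (13, 2)

v_0 = (1, 0).
v_1 = A·v_0 = (-4, -1).
v_2 = A·v_1 = (13, 2).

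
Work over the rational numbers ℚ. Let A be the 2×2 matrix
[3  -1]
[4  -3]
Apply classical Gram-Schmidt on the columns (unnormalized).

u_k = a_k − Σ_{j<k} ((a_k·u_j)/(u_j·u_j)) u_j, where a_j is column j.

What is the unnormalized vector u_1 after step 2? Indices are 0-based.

Step 1: u_0 = a_0 = (3, 4).
Step 2: u_1 = a_1 − (-3/5)·u_0 = (4/5, -3/5).

u_1 = (4/5, -3/5)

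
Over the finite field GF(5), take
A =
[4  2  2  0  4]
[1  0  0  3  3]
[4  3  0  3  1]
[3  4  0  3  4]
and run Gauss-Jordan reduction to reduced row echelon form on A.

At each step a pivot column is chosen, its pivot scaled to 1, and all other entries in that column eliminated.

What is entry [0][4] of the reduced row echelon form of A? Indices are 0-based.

pivot(0,0)=4: scale R0 → (1, 3, 3, 0, 1)
  clear (1,0): R1 −= (1)R0 → (0, 2, 2, 3, 2)
  clear (2,0): R2 −= (4)R0 → (0, 1, 3, 3, 2)
  clear (3,0): R3 −= (3)R0 → (0, 0, 1, 3, 1)
pivot(1,1)=2: scale R1 → (0, 1, 1, 4, 1)
  clear (0,1): R0 −= (3)R1 → (1, 0, 0, 3, 3)
  clear (2,1): R2 −= (1)R1 → (0, 0, 2, 4, 1)
pivot(2,2)=2: scale R2 → (0, 0, 1, 2, 3)
  clear (1,2): R1 −= (1)R2 → (0, 1, 0, 2, 3)
  clear (3,2): R3 −= (1)R2 → (0, 0, 0, 1, 3)
pivot(3,3)=1: scale R3 → (0, 0, 0, 1, 3)
  clear (0,3): R0 −= (3)R3 → (1, 0, 0, 0, 4)
  clear (1,3): R1 −= (2)R3 → (0, 1, 0, 0, 2)
  clear (2,3): R2 −= (2)R3 → (0, 0, 1, 0, 2)

M[0][4] = 4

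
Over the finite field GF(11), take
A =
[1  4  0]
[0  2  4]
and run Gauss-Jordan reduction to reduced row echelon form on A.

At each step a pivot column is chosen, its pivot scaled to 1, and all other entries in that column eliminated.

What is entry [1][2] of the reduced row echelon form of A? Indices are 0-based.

pivot(0,0)=1: scale R0 → (1, 4, 0)
pivot(1,1)=2: scale R1 → (0, 1, 2)
  clear (0,1): R0 −= (4)R1 → (1, 0, 3)

M[1][2] = 2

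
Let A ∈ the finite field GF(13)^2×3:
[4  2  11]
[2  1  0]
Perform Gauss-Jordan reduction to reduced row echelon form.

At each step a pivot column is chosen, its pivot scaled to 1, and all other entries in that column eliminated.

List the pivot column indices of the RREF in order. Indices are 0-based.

pivot columns: 0, 2

pivot(0,0)=4: scale R0 → (1, 7, 6)
  clear (1,0): R1 −= (2)R0 → (0, 0, 1)
col 1: no nonzero at/below row 1; advance.
pivot(1,2)=1: scale R1 → (0, 0, 1)
  clear (0,2): R0 −= (6)R1 → (1, 7, 0)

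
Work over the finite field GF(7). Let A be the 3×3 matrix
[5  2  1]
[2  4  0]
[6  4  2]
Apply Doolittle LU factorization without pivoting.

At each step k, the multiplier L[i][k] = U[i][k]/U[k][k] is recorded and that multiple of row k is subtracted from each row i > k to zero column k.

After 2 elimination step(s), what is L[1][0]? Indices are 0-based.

L[1][0] = 6

[col 0] pivot 5
  R1 -= 6*R0 → (0, 6, 1)  (L[1][0] := 6)
  R2 -= 4*R0 → (0, 3, 5)  (L[2][0] := 4)
[col 1] pivot 6
  R2 -= 4*R1 → (0, 0, 1)  (L[2][1] := 4)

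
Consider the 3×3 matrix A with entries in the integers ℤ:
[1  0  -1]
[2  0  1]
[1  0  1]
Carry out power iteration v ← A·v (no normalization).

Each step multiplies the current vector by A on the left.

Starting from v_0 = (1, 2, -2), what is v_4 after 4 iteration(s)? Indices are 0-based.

v_0 = (1, 2, -2).
v_1 = A·v_0 = (3, 0, -1).
v_2 = A·v_1 = (4, 5, 2).
v_3 = A·v_2 = (2, 10, 6).
v_4 = A·v_3 = (-4, 10, 8).

v_4 = (-4, 10, 8)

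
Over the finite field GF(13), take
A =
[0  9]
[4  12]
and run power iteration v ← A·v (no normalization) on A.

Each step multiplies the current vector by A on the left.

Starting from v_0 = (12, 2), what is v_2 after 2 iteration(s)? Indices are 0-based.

v_0 = (12, 2).
v_1 = A·v_0 = (5, 7).
v_2 = A·v_1 = (11, 0).

v_2 = (11, 0)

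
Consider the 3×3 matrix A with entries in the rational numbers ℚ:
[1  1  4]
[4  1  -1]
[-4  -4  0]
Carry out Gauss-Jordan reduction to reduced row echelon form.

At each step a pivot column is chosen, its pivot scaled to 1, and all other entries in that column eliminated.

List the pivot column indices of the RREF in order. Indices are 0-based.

step 1: normalize row 0 (÷1) = (1, 1, 4)
  row 1: subtract 4×row0 = (0, -3, -17)
  row 2: subtract -4×row0 = (0, 0, 16)
step 2: normalize row 1 (÷-3) = (0, 1, 17/3)
  row 0: subtract 1×row1 = (1, 0, -5/3)
step 3: normalize row 2 (÷16) = (0, 0, 1)
  row 0: subtract -5/3×row2 = (1, 0, 0)
  row 1: subtract 17/3×row2 = (0, 1, 0)

pivot columns: 0, 1, 2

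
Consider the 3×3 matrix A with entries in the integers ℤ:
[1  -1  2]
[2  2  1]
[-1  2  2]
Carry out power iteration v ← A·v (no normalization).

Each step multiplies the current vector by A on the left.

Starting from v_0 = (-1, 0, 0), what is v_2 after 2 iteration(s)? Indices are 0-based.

v_0 = (-1, 0, 0).
v_1 = A·v_0 = (-1, -2, 1).
v_2 = A·v_1 = (3, -5, -1).

v_2 = (3, -5, -1)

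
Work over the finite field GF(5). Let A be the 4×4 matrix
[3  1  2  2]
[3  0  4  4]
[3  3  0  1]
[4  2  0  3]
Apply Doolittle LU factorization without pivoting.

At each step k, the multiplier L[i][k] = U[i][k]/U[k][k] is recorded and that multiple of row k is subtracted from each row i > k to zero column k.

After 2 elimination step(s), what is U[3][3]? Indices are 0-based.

k=0: U[0][0]=3
  eliminate (1,0): mult=1, new row 1: (0, 4, 2, 2); set L[1][0]=1
  eliminate (2,0): mult=1, new row 2: (0, 2, 3, 4); set L[2][0]=1
  eliminate (3,0): mult=3, new row 3: (0, 4, 4, 2); set L[3][0]=3
k=1: U[1][1]=4
  eliminate (2,1): mult=3, new row 2: (0, 0, 2, 3); set L[2][1]=3
  eliminate (3,1): mult=1, new row 3: (0, 0, 2, 0); set L[3][1]=1

U[3][3] = 0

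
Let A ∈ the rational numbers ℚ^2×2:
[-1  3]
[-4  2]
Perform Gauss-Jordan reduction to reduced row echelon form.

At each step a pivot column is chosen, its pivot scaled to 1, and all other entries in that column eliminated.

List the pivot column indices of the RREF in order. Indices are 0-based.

step 1: normalize row 0 (÷-1) = (1, -3)
  row 1: subtract -4×row0 = (0, -10)
step 2: normalize row 1 (÷-10) = (0, 1)
  row 0: subtract -3×row1 = (1, 0)

pivot columns: 0, 1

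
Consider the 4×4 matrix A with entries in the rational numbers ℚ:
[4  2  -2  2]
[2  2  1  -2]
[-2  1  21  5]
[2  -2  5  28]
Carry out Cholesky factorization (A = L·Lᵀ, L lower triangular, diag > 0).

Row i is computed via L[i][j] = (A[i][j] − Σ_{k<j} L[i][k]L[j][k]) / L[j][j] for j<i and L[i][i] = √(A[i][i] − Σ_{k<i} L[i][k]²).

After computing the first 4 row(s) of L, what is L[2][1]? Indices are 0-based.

Step 1: L[0][0] = √(4) = 2.
  L[1][0] = (2) / L[0][0] = 1.
Step 2: L[1][1] = √(1) = 1.
  L[2][0] = (-2) / L[0][0] = -1.
  L[2][1] = (2) / L[1][1] = 2.
Step 3: L[2][2] = √(16) = 4.
  L[3][0] = (2) / L[0][0] = 1.
  L[3][1] = (-3) / L[1][1] = -3.
  L[3][2] = (12) / L[2][2] = 3.
Step 4: L[3][3] = √(9) = 3.

L[2][1] = 2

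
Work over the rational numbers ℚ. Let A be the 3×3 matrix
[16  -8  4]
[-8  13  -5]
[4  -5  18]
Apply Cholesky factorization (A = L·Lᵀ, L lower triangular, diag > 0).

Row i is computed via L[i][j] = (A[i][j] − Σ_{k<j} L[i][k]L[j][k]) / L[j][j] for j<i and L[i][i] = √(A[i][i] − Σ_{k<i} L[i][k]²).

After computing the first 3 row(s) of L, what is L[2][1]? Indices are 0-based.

Step 1: L[0][0] = √(16) = 4.
  L[1][0] = (-8) / L[0][0] = -2.
Step 2: L[1][1] = √(9) = 3.
  L[2][0] = (4) / L[0][0] = 1.
  L[2][1] = (-3) / L[1][1] = -1.
Step 3: L[2][2] = √(16) = 4.

L[2][1] = -1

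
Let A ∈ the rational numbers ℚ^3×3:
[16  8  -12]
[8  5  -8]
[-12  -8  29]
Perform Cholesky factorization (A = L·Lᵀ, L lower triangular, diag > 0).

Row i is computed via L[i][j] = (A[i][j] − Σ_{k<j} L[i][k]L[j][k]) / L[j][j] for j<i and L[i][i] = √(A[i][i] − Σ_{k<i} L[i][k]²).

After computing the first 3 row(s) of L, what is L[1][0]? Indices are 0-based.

L[1][0] = 2

Step 1: L[0][0] = √(16) = 4.
  L[1][0] = (8) / L[0][0] = 2.
Step 2: L[1][1] = √(1) = 1.
  L[2][0] = (-12) / L[0][0] = -3.
  L[2][1] = (-2) / L[1][1] = -2.
Step 3: L[2][2] = √(16) = 4.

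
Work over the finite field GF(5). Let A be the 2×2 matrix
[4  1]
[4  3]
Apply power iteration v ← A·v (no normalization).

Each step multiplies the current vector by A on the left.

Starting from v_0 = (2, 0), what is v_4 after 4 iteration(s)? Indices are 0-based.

v_4 = (2, 3)

v_0 = (2, 0).
v_1 = A·v_0 = (3, 3).
v_2 = A·v_1 = (0, 1).
v_3 = A·v_2 = (1, 3).
v_4 = A·v_3 = (2, 3).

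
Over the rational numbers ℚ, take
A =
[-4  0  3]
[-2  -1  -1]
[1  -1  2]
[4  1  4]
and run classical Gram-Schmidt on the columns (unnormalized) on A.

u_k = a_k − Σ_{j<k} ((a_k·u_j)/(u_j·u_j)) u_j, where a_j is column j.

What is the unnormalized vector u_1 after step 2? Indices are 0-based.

Step 1: u_0 = a_0 = (-4, -2, 1, 4).
Step 2: u_1 = a_1 − (5/37)·u_0 = (20/37, -27/37, -42/37, 17/37).

u_1 = (20/37, -27/37, -42/37, 17/37)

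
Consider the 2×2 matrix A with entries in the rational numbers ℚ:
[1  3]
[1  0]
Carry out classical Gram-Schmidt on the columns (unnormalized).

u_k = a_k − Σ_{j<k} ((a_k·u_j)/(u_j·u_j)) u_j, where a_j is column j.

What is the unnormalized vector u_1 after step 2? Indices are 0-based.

Step 1: u_0 = a_0 = (1, 1).
Step 2: u_1 = a_1 − (3/2)·u_0 = (3/2, -3/2).

u_1 = (3/2, -3/2)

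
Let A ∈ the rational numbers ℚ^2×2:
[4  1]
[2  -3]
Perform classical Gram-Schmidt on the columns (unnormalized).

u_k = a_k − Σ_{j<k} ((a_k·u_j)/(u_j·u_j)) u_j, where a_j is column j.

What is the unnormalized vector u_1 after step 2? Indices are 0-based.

Step 1: u_0 = a_0 = (4, 2).
Step 2: u_1 = a_1 − (-1/10)·u_0 = (7/5, -14/5).

u_1 = (7/5, -14/5)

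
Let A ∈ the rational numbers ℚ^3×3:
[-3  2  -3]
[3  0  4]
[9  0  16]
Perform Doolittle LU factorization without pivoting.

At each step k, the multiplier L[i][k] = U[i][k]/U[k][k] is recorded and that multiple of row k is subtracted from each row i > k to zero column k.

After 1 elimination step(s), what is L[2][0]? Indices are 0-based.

[col 0] pivot -3
  R1 -= -1*R0 → (0, 2, 1)  (L[1][0] := -1)
  R2 -= -3*R0 → (0, 6, 7)  (L[2][0] := -3)

L[2][0] = -3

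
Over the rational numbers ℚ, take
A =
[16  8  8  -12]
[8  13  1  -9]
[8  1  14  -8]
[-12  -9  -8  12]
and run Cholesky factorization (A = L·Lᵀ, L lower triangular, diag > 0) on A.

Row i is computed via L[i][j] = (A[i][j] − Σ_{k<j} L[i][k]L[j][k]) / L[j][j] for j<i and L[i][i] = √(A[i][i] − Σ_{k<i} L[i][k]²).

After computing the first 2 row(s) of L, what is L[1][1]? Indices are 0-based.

L[1][1] = 3

Step 1: L[0][0] = √(16) = 4.
  L[1][0] = (8) / L[0][0] = 2.
Step 2: L[1][1] = √(9) = 3.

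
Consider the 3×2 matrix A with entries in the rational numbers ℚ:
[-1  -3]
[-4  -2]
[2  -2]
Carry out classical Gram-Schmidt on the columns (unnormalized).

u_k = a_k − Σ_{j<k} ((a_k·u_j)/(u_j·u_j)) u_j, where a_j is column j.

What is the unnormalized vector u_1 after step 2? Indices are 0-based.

Step 1: u_0 = a_0 = (-1, -4, 2).
Step 2: u_1 = a_1 − (1/3)·u_0 = (-8/3, -2/3, -8/3).

u_1 = (-8/3, -2/3, -8/3)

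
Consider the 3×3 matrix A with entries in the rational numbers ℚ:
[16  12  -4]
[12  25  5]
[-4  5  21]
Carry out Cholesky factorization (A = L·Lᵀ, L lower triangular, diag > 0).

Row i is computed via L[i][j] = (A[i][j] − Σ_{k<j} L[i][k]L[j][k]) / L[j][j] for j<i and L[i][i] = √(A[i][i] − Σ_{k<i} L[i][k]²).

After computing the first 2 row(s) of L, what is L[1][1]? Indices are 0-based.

L[1][1] = 4

Step 1: L[0][0] = √(16) = 4.
  L[1][0] = (12) / L[0][0] = 3.
Step 2: L[1][1] = √(16) = 4.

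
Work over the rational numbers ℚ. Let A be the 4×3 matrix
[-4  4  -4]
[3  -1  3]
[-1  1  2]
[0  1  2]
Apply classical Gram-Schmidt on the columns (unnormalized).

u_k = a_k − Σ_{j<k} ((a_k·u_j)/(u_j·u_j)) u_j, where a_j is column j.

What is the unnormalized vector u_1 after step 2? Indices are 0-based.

Step 1: u_0 = a_0 = (-4, 3, -1, 0).
Step 2: u_1 = a_1 − (-10/13)·u_0 = (12/13, 17/13, 3/13, 1).

u_1 = (12/13, 17/13, 3/13, 1)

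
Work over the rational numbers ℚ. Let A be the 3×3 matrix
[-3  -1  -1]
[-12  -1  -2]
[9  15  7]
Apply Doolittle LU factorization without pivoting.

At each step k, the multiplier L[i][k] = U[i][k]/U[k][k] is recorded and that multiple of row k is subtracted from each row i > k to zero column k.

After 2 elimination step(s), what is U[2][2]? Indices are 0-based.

U[2][2] = -4

[col 0] pivot -3
  R1 -= 4*R0 → (0, 3, 2)  (L[1][0] := 4)
  R2 -= -3*R0 → (0, 12, 4)  (L[2][0] := -3)
[col 1] pivot 3
  R2 -= 4*R1 → (0, 0, -4)  (L[2][1] := 4)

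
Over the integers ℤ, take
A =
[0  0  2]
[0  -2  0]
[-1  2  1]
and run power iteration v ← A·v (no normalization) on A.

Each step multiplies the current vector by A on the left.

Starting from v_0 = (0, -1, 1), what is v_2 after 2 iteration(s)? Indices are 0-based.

v_0 = (0, -1, 1).
v_1 = A·v_0 = (2, 2, -1).
v_2 = A·v_1 = (-2, -4, 1).

v_2 = (-2, -4, 1)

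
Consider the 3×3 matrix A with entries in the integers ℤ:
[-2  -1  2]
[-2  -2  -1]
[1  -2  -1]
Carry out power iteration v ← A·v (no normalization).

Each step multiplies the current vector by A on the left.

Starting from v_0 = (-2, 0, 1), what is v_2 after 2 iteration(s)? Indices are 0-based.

v_2 = (-21, -15, 3)

v_0 = (-2, 0, 1).
v_1 = A·v_0 = (6, 3, -3).
v_2 = A·v_1 = (-21, -15, 3).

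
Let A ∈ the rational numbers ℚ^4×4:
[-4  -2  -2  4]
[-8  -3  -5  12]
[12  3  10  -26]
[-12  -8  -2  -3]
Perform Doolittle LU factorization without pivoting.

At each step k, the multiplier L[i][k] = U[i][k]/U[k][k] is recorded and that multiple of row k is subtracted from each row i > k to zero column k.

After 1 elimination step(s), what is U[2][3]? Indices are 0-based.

[col 0] pivot -4
  R1 -= 2*R0 → (0, 1, -1, 4)  (L[1][0] := 2)
  R2 -= -3*R0 → (0, -3, 4, -14)  (L[2][0] := -3)
  R3 -= 3*R0 → (0, -2, 4, -15)  (L[3][0] := 3)

U[2][3] = -14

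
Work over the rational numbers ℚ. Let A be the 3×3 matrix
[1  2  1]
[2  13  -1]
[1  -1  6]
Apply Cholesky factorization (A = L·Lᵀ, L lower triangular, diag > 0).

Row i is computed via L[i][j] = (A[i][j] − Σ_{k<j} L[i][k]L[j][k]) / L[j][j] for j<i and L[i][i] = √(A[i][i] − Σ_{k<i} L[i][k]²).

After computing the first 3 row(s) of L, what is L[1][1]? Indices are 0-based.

L[1][1] = 3

Step 1: L[0][0] = √(1) = 1.
  L[1][0] = (2) / L[0][0] = 2.
Step 2: L[1][1] = √(9) = 3.
  L[2][0] = (1) / L[0][0] = 1.
  L[2][1] = (-3) / L[1][1] = -1.
Step 3: L[2][2] = √(4) = 2.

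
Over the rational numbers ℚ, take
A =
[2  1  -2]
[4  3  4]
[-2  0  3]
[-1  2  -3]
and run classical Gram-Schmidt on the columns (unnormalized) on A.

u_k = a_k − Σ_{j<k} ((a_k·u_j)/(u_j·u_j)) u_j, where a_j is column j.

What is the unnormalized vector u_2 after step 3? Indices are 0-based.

u_2 = (-280/103, 268/103, 387/103, -262/103)

Step 1: u_0 = a_0 = (2, 4, -2, -1).
Step 2: u_1 = a_1 − (12/25)·u_0 = (1/25, 27/25, 24/25, 62/25).
Step 3: u_2 = a_2 − (9/25)·u_0 − (-4/103)·u_1 = (-280/103, 268/103, 387/103, -262/103).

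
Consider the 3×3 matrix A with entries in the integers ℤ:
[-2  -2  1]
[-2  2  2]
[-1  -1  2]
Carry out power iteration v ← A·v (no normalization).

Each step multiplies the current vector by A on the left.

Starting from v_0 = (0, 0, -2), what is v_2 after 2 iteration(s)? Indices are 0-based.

v_2 = (8, -12, -2)

v_0 = (0, 0, -2).
v_1 = A·v_0 = (-2, -4, -4).
v_2 = A·v_1 = (8, -12, -2).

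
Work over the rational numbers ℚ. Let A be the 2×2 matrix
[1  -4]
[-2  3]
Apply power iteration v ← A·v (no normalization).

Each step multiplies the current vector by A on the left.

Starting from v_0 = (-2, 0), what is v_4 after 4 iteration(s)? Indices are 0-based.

v_0 = (-2, 0).
v_1 = A·v_0 = (-2, 4).
v_2 = A·v_1 = (-18, 16).
v_3 = A·v_2 = (-82, 84).
v_4 = A·v_3 = (-418, 416).

v_4 = (-418, 416)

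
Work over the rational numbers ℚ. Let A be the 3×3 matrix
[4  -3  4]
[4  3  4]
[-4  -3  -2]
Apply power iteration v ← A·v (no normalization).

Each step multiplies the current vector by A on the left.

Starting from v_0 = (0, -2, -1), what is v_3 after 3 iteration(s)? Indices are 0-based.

v_0 = (0, -2, -1).
v_1 = A·v_0 = (2, -10, 8).
v_2 = A·v_1 = (70, 10, 6).
v_3 = A·v_2 = (274, 334, -322).

v_3 = (274, 334, -322)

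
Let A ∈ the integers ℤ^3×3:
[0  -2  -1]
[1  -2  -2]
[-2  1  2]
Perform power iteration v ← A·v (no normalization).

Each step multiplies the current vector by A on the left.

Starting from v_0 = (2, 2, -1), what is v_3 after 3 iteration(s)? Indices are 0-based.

v_0 = (2, 2, -1).
v_1 = A·v_0 = (-3, 0, -4).
v_2 = A·v_1 = (4, 5, -2).
v_3 = A·v_2 = (-8, -2, -7).

v_3 = (-8, -2, -7)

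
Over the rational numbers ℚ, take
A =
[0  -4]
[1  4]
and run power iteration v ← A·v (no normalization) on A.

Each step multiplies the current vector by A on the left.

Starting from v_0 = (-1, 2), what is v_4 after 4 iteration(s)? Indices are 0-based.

v_0 = (-1, 2).
v_1 = A·v_0 = (-8, 7).
v_2 = A·v_1 = (-28, 20).
v_3 = A·v_2 = (-80, 52).
v_4 = A·v_3 = (-208, 128).

v_4 = (-208, 128)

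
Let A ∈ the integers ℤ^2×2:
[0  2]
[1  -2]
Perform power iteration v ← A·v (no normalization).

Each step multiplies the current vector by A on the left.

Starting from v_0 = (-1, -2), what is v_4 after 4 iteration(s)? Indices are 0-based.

v_0 = (-1, -2).
v_1 = A·v_0 = (-4, 3).
v_2 = A·v_1 = (6, -10).
v_3 = A·v_2 = (-20, 26).
v_4 = A·v_3 = (52, -72).

v_4 = (52, -72)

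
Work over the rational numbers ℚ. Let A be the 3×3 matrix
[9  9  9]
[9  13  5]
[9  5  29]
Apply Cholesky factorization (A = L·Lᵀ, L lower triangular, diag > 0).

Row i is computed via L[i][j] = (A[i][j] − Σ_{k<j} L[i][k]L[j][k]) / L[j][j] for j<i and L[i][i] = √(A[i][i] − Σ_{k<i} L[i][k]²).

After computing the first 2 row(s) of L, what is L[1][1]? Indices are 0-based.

Step 1: L[0][0] = √(9) = 3.
  L[1][0] = (9) / L[0][0] = 3.
Step 2: L[1][1] = √(4) = 2.

L[1][1] = 2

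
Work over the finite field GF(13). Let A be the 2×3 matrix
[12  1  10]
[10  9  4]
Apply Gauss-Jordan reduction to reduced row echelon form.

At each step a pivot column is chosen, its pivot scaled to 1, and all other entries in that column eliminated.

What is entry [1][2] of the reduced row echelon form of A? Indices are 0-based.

M[1][2] = 0

step 1: normalize row 0 (÷12) = (1, 12, 3)
  row 1: subtract 10×row0 = (0, 6, 0)
step 2: normalize row 1 (÷6) = (0, 1, 0)
  row 0: subtract 12×row1 = (1, 0, 3)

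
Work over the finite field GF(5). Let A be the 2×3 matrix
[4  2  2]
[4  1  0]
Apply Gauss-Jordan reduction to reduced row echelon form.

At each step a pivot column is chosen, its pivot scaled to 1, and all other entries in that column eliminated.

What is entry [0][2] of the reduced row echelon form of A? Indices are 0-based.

M[0][2] = 2

[1] R0 /= 4  ⇒  (1, 3, 3)
     R1 -= 4·R0  ⇒  (0, 4, 3)
[2] R1 /= 4  ⇒  (0, 1, 2)
     R0 -= 3·R1  ⇒  (1, 0, 2)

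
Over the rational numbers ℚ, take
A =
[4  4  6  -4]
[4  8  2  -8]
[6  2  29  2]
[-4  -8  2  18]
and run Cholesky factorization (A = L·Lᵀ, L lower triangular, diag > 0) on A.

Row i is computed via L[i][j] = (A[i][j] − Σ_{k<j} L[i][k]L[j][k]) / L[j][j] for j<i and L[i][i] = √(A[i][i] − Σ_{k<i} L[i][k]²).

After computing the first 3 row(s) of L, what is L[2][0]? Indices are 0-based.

Step 1: L[0][0] = √(4) = 2.
  L[1][0] = (4) / L[0][0] = 2.
Step 2: L[1][1] = √(4) = 2.
  L[2][0] = (6) / L[0][0] = 3.
  L[2][1] = (-4) / L[1][1] = -2.
Step 3: L[2][2] = √(16) = 4.

L[2][0] = 3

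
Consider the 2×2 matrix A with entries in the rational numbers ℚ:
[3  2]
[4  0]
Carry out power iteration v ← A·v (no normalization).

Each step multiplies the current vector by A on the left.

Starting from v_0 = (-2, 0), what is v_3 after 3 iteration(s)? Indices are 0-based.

v_0 = (-2, 0).
v_1 = A·v_0 = (-6, -8).
v_2 = A·v_1 = (-34, -24).
v_3 = A·v_2 = (-150, -136).

v_3 = (-150, -136)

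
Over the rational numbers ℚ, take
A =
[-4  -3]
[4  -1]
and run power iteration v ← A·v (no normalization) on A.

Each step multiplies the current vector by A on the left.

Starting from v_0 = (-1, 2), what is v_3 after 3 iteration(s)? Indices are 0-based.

v_3 = (-98, 106)

v_0 = (-1, 2).
v_1 = A·v_0 = (-2, -6).
v_2 = A·v_1 = (26, -2).
v_3 = A·v_2 = (-98, 106).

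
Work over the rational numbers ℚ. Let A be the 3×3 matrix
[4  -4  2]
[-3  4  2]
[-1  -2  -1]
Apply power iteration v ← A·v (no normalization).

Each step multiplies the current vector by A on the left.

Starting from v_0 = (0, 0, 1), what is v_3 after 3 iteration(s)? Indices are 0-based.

v_0 = (0, 0, 1).
v_1 = A·v_0 = (2, 2, -1).
v_2 = A·v_1 = (-2, 0, -5).
v_3 = A·v_2 = (-18, -4, 7).

v_3 = (-18, -4, 7)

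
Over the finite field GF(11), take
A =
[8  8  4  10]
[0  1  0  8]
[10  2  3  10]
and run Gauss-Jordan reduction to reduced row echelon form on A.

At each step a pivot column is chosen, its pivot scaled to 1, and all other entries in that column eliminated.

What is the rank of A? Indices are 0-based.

[1] R0 /= 8  ⇒  (1, 1, 6, 4)
     R2 -= 10·R0  ⇒  (0, 3, 9, 3)
[2] R1 /= 1  ⇒  (0, 1, 0, 8)
     R0 -= 1·R1  ⇒  (1, 0, 6, 7)
     R2 -= 3·R1  ⇒  (0, 0, 9, 1)
[3] R2 /= 9  ⇒  (0, 0, 1, 5)
     R0 -= 6·R2  ⇒  (1, 0, 0, 10)

rank = 3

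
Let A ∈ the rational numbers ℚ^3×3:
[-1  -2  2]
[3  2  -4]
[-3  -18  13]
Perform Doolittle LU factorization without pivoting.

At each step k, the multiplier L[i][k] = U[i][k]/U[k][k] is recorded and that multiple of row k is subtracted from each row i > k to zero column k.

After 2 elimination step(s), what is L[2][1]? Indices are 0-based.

L[2][1] = 3

Step 1: pivot at (0,0) is -1.
  row1 ← row1 − (-3)·row0  ⇒  L[1][0]=-3, U row1=(0, -4, 2)
  row2 ← row2 − (3)·row0  ⇒  L[2][0]=3, U row2=(0, -12, 7)
Step 2: pivot at (1,1) is -4.
  row2 ← row2 − (3)·row1  ⇒  L[2][1]=3, U row2=(0, 0, 1)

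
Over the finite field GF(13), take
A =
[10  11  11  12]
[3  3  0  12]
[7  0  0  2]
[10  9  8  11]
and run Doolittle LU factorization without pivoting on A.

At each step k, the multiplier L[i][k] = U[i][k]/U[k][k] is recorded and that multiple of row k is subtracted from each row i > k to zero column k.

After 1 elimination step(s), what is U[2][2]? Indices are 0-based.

k=0: U[0][0]=10
  eliminate (1,0): mult=12, new row 1: (0, 1, 11, 11); set L[1][0]=12
  eliminate (2,0): mult=2, new row 2: (0, 4, 4, 4); set L[2][0]=2
  eliminate (3,0): mult=1, new row 3: (0, 11, 10, 12); set L[3][0]=1

U[2][2] = 4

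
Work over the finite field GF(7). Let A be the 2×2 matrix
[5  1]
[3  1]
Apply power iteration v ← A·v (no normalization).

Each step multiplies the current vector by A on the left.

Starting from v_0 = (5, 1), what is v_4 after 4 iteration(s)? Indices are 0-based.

v_0 = (5, 1).
v_1 = A·v_0 = (5, 2).
v_2 = A·v_1 = (6, 3).
v_3 = A·v_2 = (5, 0).
v_4 = A·v_3 = (4, 1).

v_4 = (4, 1)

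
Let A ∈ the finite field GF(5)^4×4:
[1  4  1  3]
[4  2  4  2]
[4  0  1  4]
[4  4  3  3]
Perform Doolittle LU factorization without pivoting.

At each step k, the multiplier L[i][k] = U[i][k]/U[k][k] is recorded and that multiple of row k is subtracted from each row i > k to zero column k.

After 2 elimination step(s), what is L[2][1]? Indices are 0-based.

Step 1: pivot at (0,0) is 1.
  row1 ← row1 − (4)·row0  ⇒  L[1][0]=4, U row1=(0, 1, 0, 0)
  row2 ← row2 − (4)·row0  ⇒  L[2][0]=4, U row2=(0, 4, 2, 2)
  row3 ← row3 − (4)·row0  ⇒  L[3][0]=4, U row3=(0, 3, 4, 1)
Step 2: pivot at (1,1) is 1.
  row2 ← row2 − (4)·row1  ⇒  L[2][1]=4, U row2=(0, 0, 2, 2)
  row3 ← row3 − (3)·row1  ⇒  L[3][1]=3, U row3=(0, 0, 4, 1)

L[2][1] = 4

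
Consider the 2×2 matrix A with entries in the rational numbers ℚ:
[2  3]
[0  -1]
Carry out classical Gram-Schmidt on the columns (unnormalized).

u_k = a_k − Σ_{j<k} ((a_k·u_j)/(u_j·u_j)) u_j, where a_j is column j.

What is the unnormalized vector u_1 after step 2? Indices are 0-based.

Step 1: u_0 = a_0 = (2, 0).
Step 2: u_1 = a_1 − (3/2)·u_0 = (0, -1).

u_1 = (0, -1)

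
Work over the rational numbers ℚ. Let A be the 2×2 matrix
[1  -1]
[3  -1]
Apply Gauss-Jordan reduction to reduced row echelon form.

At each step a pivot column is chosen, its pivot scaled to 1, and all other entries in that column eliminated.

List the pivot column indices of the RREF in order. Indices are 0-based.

pivot columns: 0, 1

step 1: normalize row 0 (÷1) = (1, -1)
  row 1: subtract 3×row0 = (0, 2)
step 2: normalize row 1 (÷2) = (0, 1)
  row 0: subtract -1×row1 = (1, 0)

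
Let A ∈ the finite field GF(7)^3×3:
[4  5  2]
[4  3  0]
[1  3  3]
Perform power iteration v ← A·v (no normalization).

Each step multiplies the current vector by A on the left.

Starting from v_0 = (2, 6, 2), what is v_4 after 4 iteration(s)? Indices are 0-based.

v_4 = (6, 3, 3)

v_0 = (2, 6, 2).
v_1 = A·v_0 = (0, 5, 5).
v_2 = A·v_1 = (0, 1, 2).
v_3 = A·v_2 = (2, 3, 2).
v_4 = A·v_3 = (6, 3, 3).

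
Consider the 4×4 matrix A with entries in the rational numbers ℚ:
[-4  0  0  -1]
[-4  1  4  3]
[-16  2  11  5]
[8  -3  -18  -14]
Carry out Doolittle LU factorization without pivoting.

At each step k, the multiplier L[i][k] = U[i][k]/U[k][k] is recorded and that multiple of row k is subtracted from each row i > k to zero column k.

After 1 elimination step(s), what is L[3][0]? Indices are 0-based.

k=0: U[0][0]=-4
  eliminate (1,0): mult=1, new row 1: (0, 1, 4, 4); set L[1][0]=1
  eliminate (2,0): mult=4, new row 2: (0, 2, 11, 9); set L[2][0]=4
  eliminate (3,0): mult=-2, new row 3: (0, -3, -18, -16); set L[3][0]=-2

L[3][0] = -2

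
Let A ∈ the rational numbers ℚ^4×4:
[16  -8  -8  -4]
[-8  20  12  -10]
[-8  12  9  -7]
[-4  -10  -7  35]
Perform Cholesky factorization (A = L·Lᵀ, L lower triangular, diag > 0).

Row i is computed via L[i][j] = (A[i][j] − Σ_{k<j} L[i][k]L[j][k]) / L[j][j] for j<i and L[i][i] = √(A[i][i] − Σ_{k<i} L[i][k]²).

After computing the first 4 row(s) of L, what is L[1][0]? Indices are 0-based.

L[1][0] = -2

Step 1: L[0][0] = √(16) = 4.
  L[1][0] = (-8) / L[0][0] = -2.
Step 2: L[1][1] = √(16) = 4.
  L[2][0] = (-8) / L[0][0] = -2.
  L[2][1] = (8) / L[1][1] = 2.
Step 3: L[2][2] = √(1) = 1.
  L[3][0] = (-4) / L[0][0] = -1.
  L[3][1] = (-12) / L[1][1] = -3.
  L[3][2] = (-3) / L[2][2] = -3.
Step 4: L[3][3] = √(16) = 4.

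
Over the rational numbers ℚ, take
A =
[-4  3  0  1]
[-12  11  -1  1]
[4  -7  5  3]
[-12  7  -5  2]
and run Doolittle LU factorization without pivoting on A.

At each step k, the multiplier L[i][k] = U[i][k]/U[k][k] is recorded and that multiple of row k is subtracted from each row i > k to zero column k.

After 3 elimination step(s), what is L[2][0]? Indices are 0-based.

L[2][0] = -1

k=0: U[0][0]=-4
  eliminate (1,0): mult=3, new row 1: (0, 2, -1, -2); set L[1][0]=3
  eliminate (2,0): mult=-1, new row 2: (0, -4, 5, 4); set L[2][0]=-1
  eliminate (3,0): mult=3, new row 3: (0, -2, -5, -1); set L[3][0]=3
k=1: U[1][1]=2
  eliminate (2,1): mult=-2, new row 2: (0, 0, 3, 0); set L[2][1]=-2
  eliminate (3,1): mult=-1, new row 3: (0, 0, -6, -3); set L[3][1]=-1
k=2: U[2][2]=3
  eliminate (3,2): mult=-2, new row 3: (0, 0, 0, -3); set L[3][2]=-2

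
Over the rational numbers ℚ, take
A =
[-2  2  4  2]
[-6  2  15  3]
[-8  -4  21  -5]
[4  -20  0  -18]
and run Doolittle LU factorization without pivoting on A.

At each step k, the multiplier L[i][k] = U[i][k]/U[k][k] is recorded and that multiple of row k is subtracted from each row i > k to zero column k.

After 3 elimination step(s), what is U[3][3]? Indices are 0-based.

U[3][3] = 2

Step 1: pivot at (0,0) is -2.
  row1 ← row1 − (3)·row0  ⇒  L[1][0]=3, U row1=(0, -4, 3, -3)
  row2 ← row2 − (4)·row0  ⇒  L[2][0]=4, U row2=(0, -12, 5, -13)
  row3 ← row3 − (-2)·row0  ⇒  L[3][0]=-2, U row3=(0, -16, 8, -14)
Step 2: pivot at (1,1) is -4.
  row2 ← row2 − (3)·row1  ⇒  L[2][1]=3, U row2=(0, 0, -4, -4)
  row3 ← row3 − (4)·row1  ⇒  L[3][1]=4, U row3=(0, 0, -4, -2)
Step 3: pivot at (2,2) is -4.
  row3 ← row3 − (1)·row2  ⇒  L[3][2]=1, U row3=(0, 0, 0, 2)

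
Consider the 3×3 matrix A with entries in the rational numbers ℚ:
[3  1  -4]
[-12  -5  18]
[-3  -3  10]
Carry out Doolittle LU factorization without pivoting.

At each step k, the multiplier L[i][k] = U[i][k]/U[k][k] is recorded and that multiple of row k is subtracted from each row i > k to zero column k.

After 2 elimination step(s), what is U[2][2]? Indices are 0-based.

k=0: U[0][0]=3
  eliminate (1,0): mult=-4, new row 1: (0, -1, 2); set L[1][0]=-4
  eliminate (2,0): mult=-1, new row 2: (0, -2, 6); set L[2][0]=-1
k=1: U[1][1]=-1
  eliminate (2,1): mult=2, new row 2: (0, 0, 2); set L[2][1]=2

U[2][2] = 2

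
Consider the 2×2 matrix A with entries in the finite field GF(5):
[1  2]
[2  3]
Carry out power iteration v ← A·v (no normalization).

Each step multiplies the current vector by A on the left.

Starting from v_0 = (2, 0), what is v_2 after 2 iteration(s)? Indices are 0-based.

v_0 = (2, 0).
v_1 = A·v_0 = (2, 4).
v_2 = A·v_1 = (0, 1).

v_2 = (0, 1)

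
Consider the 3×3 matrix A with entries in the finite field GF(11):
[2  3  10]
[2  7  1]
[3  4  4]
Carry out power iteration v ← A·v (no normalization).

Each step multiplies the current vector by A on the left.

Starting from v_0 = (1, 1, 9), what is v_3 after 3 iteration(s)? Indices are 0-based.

v_0 = (1, 1, 9).
v_1 = A·v_0 = (7, 7, 10).
v_2 = A·v_1 = (3, 7, 1).
v_3 = A·v_2 = (4, 1, 8).

v_3 = (4, 1, 8)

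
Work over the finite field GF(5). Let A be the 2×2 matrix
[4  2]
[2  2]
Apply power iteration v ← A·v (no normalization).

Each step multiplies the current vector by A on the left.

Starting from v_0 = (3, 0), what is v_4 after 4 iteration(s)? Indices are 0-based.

v_4 = (2, 3)

v_0 = (3, 0).
v_1 = A·v_0 = (2, 1).
v_2 = A·v_1 = (0, 1).
v_3 = A·v_2 = (2, 2).
v_4 = A·v_3 = (2, 3).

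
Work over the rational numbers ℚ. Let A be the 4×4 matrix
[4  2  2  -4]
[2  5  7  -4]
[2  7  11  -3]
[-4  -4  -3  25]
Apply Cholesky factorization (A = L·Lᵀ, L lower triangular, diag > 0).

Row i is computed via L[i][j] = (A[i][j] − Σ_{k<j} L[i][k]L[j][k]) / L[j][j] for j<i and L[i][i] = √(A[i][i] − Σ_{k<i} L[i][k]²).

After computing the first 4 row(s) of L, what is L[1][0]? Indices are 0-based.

L[1][0] = 1

Step 1: L[0][0] = √(4) = 2.
  L[1][0] = (2) / L[0][0] = 1.
Step 2: L[1][1] = √(4) = 2.
  L[2][0] = (2) / L[0][0] = 1.
  L[2][1] = (6) / L[1][1] = 3.
Step 3: L[2][2] = √(1) = 1.
  L[3][0] = (-4) / L[0][0] = -2.
  L[3][1] = (-2) / L[1][1] = -1.
  L[3][2] = (2) / L[2][2] = 2.
Step 4: L[3][3] = √(16) = 4.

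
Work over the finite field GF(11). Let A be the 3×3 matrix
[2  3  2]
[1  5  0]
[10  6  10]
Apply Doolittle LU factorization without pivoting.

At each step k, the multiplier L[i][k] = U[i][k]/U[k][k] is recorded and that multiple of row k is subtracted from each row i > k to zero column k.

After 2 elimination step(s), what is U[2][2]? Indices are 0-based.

U[2][2] = 10

[col 0] pivot 2
  R1 -= 6*R0 → (0, 9, 10)  (L[1][0] := 6)
  R2 -= 5*R0 → (0, 2, 0)  (L[2][0] := 5)
[col 1] pivot 9
  R2 -= 10*R1 → (0, 0, 10)  (L[2][1] := 10)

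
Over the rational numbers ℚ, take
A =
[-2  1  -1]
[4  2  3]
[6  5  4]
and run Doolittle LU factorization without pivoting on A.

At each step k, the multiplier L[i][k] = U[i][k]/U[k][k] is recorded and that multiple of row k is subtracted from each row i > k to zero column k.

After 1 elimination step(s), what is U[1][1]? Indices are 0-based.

k=0: U[0][0]=-2
  eliminate (1,0): mult=-2, new row 1: (0, 4, 1); set L[1][0]=-2
  eliminate (2,0): mult=-3, new row 2: (0, 8, 1); set L[2][0]=-3

U[1][1] = 4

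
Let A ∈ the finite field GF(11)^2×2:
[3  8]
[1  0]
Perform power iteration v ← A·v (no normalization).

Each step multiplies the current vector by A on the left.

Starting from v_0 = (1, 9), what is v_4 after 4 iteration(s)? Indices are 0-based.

v_4 = (8, 1)

v_0 = (1, 9).
v_1 = A·v_0 = (9, 1).
v_2 = A·v_1 = (2, 9).
v_3 = A·v_2 = (1, 2).
v_4 = A·v_3 = (8, 1).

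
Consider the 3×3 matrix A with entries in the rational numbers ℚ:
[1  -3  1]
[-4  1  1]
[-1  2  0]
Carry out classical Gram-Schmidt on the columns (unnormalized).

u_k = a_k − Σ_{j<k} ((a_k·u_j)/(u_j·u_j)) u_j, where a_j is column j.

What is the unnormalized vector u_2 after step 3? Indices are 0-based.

Step 1: u_0 = a_0 = (1, -4, -1).
Step 2: u_1 = a_1 − (-1/2)·u_0 = (-5/2, -1, 3/2).
Step 3: u_2 = a_2 − (-1/6)·u_0 − (-7/19)·u_1 = (14/57, -2/57, 22/57).

u_2 = (14/57, -2/57, 22/57)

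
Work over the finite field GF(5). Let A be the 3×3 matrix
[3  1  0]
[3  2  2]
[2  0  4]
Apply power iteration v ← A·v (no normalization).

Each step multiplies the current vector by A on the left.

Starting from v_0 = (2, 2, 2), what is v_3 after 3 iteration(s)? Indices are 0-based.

v_0 = (2, 2, 2).
v_1 = A·v_0 = (3, 4, 2).
v_2 = A·v_1 = (3, 1, 4).
v_3 = A·v_2 = (0, 4, 2).

v_3 = (0, 4, 2)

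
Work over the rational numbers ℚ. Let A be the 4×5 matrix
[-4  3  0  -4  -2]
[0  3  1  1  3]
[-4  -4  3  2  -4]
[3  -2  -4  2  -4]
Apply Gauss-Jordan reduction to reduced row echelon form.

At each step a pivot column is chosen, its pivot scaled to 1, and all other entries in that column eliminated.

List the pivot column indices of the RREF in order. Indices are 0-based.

[1] R0 /= -4  ⇒  (1, -3/4, 0, 1, 1/2)
     R2 -= -4·R0  ⇒  (0, -7, 3, 6, -2)
     R3 -= 3·R0  ⇒  (0, 1/4, -4, -1, -11/2)
[2] R1 /= 3  ⇒  (0, 1, 1/3, 1/3, 1)
     R0 -= -3/4·R1  ⇒  (1, 0, 1/4, 5/4, 5/4)
     R2 -= -7·R1  ⇒  (0, 0, 16/3, 25/3, 5)
     R3 -= 1/4·R1  ⇒  (0, 0, -49/12, -13/12, -23/4)
[3] R2 /= 16/3  ⇒  (0, 0, 1, 25/16, 15/16)
     R0 -= 1/4·R2  ⇒  (1, 0, 0, 55/64, 65/64)
     R1 -= 1/3·R2  ⇒  (0, 1, 0, -3/16, 11/16)
     R3 -= -49/12·R2  ⇒  (0, 0, 0, 339/64, -123/64)
[4] R3 /= 339/64  ⇒  (0, 0, 0, 1, -41/113)
     R0 -= 55/64·R3  ⇒  (1, 0, 0, 0, 150/113)
     R1 -= -3/16·R3  ⇒  (0, 1, 0, 0, 70/113)
     R2 -= 25/16·R3  ⇒  (0, 0, 1, 0, 170/113)

pivot columns: 0, 1, 2, 3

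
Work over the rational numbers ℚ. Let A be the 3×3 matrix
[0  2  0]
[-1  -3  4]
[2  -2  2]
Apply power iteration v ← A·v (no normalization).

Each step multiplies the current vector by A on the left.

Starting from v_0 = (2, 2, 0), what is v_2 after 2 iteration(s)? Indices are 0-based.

v_2 = (-16, 20, 24)

v_0 = (2, 2, 0).
v_1 = A·v_0 = (4, -8, 0).
v_2 = A·v_1 = (-16, 20, 24).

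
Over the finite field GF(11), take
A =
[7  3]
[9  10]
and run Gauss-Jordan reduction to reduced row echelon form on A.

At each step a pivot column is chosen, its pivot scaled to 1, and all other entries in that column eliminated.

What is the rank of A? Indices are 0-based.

[1] R0 /= 7  ⇒  (1, 2)
     R1 -= 9·R0  ⇒  (0, 3)
[2] R1 /= 3  ⇒  (0, 1)
     R0 -= 2·R1  ⇒  (1, 0)

rank = 2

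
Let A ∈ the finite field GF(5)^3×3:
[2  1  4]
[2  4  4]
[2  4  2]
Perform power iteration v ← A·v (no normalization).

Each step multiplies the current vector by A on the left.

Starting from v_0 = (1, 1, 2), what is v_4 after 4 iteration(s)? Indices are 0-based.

v_4 = (0, 3, 3)

v_0 = (1, 1, 2).
v_1 = A·v_0 = (1, 4, 0).
v_2 = A·v_1 = (1, 3, 3).
v_3 = A·v_2 = (2, 1, 0).
v_4 = A·v_3 = (0, 3, 3).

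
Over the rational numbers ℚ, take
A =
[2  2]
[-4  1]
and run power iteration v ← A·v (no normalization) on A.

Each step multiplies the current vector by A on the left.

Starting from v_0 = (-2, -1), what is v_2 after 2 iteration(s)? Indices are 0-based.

v_2 = (2, 31)

v_0 = (-2, -1).
v_1 = A·v_0 = (-6, 7).
v_2 = A·v_1 = (2, 31).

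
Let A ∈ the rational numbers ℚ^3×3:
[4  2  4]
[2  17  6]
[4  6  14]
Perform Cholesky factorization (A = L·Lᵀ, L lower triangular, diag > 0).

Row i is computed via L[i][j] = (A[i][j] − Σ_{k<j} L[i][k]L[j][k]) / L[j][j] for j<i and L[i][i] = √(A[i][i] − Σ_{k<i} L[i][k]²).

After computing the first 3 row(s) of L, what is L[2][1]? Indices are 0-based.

Step 1: L[0][0] = √(4) = 2.
  L[1][0] = (2) / L[0][0] = 1.
Step 2: L[1][1] = √(16) = 4.
  L[2][0] = (4) / L[0][0] = 2.
  L[2][1] = (4) / L[1][1] = 1.
Step 3: L[2][2] = √(9) = 3.

L[2][1] = 1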